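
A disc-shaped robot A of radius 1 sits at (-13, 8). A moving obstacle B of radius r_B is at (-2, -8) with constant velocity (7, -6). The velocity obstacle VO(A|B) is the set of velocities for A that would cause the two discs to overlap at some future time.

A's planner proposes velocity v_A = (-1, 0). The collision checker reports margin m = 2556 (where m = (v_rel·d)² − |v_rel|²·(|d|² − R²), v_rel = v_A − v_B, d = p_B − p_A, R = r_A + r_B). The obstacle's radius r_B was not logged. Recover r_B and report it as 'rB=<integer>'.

m = 2556
d = (11, -16);  v_rel = (-8, 6),  |v_rel|² = 100
v_rel×d = (-8)·(-16) − (6)·(11) = 62
since m = R²·100 − 62²:  R² = (3844 + 2556) / 100 = 64
R = √64 = 8  ⇒  r_B = 8 − 1 = 7

rB=7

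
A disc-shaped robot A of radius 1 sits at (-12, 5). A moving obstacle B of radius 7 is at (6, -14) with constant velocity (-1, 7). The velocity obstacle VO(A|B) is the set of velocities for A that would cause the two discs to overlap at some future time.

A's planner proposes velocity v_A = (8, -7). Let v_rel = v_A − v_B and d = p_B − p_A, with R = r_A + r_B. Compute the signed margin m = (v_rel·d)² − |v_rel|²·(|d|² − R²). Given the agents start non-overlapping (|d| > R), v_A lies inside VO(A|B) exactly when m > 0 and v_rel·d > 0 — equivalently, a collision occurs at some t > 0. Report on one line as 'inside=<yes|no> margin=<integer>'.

d = (18, -19),  |d|² = 685;  R = 1+7 = 8,  c = 685−8² = 621
v_rel = (9, -14),  |v_rel|² = 277;  v_rel·d = (9)·(18) + (-14)·(-19) = 428
277·t² − 856·t + 621 = 0  ⇒  m = 428² − 277·621 = 11167
m = 11167 > 0,  v_rel·d = 428 > 0  ⇒  inside

inside=yes margin=11167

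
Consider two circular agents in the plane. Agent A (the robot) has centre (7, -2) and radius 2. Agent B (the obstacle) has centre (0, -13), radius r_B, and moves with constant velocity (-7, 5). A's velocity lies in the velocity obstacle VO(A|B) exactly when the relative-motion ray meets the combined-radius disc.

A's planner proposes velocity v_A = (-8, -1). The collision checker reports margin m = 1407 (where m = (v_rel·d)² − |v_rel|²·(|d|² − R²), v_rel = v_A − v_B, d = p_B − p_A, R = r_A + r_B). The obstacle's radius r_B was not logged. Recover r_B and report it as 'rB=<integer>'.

m = 1407
d = (-7, -11);  v_rel = (-1, -6),  |v_rel|² = 37
v_rel×d = (-1)·(-11) − (-6)·(-7) = -31
since m = R²·37 − (-31)²:  R² = (961 + 1407) / 37 = 64
R = √64 = 8  ⇒  r_B = 8 − 2 = 6

rB=6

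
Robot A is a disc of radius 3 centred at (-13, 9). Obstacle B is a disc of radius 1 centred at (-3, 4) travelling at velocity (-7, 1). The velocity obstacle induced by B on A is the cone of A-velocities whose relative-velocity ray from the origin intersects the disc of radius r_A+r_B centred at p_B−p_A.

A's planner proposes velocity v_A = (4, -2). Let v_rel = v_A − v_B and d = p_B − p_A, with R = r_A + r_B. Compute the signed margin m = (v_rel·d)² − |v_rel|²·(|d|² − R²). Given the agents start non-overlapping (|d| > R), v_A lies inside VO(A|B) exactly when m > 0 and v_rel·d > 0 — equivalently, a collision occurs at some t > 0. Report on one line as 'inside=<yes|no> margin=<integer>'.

d = (10, -5),  |d|² = 125;  R = 3+1 = 4,  c = 125−4² = 109
v_rel = (11, -3),  |v_rel|² = 130;  v_rel·d = (11)·(10) + (-3)·(-5) = 125
130·t² − 250·t + 109 = 0  ⇒  m = 125² − 130·109 = 1455
m = 1455 > 0,  v_rel·d = 125 > 0  ⇒  inside

inside=yes margin=1455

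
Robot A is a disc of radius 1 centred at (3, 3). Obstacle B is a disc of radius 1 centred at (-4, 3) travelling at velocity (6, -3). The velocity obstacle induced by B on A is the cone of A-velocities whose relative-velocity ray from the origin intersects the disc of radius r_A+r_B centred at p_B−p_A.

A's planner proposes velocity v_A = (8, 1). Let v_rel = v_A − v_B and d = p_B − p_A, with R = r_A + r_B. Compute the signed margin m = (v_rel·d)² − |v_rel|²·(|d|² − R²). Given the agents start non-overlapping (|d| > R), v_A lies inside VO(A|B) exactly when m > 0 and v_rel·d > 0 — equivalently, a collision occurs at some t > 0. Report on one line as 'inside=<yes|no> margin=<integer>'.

d = (-7, 0),  |d|² = 49;  R = 1+1 = 2,  c = 49−2² = 45
v_rel = (2, 4),  |v_rel|² = 20;  v_rel·d = (2)·(-7) + (4)·(0) = -14
20·t² + 28·t + 45 = 0  ⇒  m = (-14)² − 20·45 = -704
m = -704 < 0,  v_rel·d = -14 < 0  ⇒  outside

inside=no margin=-704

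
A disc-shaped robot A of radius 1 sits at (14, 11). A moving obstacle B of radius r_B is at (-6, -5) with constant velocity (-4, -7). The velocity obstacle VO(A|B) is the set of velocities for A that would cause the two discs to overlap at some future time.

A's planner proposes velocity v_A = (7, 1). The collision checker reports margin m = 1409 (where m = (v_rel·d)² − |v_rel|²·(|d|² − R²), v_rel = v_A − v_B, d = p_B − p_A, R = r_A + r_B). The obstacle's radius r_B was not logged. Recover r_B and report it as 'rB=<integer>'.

m = 1409
d = (-20, -16);  v_rel = (11, 8),  |v_rel|² = 185
v_rel×d = (11)·(-16) − (8)·(-20) = -16
since m = R²·185 − (-16)²:  R² = (256 + 1409) / 185 = 9
R = √9 = 3  ⇒  r_B = 3 − 1 = 2

rB=2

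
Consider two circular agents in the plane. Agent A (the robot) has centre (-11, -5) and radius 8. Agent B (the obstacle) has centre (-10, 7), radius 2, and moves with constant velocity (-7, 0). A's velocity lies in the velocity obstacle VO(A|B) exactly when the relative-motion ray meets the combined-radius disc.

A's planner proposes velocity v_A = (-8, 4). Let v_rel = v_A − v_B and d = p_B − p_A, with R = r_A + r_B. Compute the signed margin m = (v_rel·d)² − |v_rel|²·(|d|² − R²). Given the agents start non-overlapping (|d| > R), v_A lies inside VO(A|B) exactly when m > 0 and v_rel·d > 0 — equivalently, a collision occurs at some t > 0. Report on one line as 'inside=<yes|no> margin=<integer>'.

d = (1, 12),  |d|² = 145;  R = 8+2 = 10,  c = 145−10² = 45
v_rel = (-1, 4),  |v_rel|² = 17;  v_rel·d = (-1)·(1) + (4)·(12) = 47
17·t² − 94·t + 45 = 0  ⇒  m = 47² − 17·45 = 1444
m = 1444 > 0,  v_rel·d = 47 > 0  ⇒  inside

inside=yes margin=1444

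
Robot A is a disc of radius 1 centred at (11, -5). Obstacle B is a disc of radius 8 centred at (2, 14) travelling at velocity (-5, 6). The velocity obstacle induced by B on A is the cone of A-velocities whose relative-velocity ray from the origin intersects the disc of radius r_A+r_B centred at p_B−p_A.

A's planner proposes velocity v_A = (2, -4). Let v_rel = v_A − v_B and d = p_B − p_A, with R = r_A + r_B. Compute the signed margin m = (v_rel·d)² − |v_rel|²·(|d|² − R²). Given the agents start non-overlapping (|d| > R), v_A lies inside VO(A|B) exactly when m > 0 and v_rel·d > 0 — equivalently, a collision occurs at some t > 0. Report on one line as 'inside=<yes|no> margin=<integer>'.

d = (-9, 19),  |d|² = 442;  R = 1+8 = 9,  c = 442−9² = 361
v_rel = (7, -10),  |v_rel|² = 149;  v_rel·d = (7)·(-9) + (-10)·(19) = -253
149·t² + 506·t + 361 = 0  ⇒  m = (-253)² − 149·361 = 10220
m = 10220 > 0,  v_rel·d = -253 < 0  ⇒  outside

inside=no margin=10220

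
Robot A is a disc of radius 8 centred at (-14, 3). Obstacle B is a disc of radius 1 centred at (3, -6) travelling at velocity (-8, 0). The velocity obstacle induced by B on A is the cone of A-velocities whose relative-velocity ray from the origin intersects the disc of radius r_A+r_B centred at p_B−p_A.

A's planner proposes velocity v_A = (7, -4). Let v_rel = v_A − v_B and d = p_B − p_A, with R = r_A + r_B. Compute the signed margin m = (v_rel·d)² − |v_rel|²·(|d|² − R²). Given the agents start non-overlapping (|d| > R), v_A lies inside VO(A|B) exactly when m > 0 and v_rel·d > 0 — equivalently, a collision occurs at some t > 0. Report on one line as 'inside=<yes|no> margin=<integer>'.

d = (17, -9),  |d|² = 370;  R = 8+1 = 9,  c = 370−9² = 289
v_rel = (15, -4),  |v_rel|² = 241;  v_rel·d = (15)·(17) + (-4)·(-9) = 291
241·t² − 582·t + 289 = 0  ⇒  m = 291² − 241·289 = 15032
m = 15032 > 0,  v_rel·d = 291 > 0  ⇒  inside

inside=yes margin=15032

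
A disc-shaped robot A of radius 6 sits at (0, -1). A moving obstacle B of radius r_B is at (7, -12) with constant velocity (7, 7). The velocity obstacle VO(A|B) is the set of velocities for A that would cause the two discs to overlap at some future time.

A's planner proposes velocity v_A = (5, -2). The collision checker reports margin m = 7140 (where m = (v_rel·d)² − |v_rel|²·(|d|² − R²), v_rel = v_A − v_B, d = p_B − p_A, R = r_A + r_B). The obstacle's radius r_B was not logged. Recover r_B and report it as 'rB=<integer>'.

m = 7140
d = (7, -11);  v_rel = (-2, -9),  |v_rel|² = 85
v_rel×d = (-2)·(-11) − (-9)·(7) = 85
since m = R²·85 − 85²:  R² = (7225 + 7140) / 85 = 169
R = √169 = 13  ⇒  r_B = 13 − 6 = 7

rB=7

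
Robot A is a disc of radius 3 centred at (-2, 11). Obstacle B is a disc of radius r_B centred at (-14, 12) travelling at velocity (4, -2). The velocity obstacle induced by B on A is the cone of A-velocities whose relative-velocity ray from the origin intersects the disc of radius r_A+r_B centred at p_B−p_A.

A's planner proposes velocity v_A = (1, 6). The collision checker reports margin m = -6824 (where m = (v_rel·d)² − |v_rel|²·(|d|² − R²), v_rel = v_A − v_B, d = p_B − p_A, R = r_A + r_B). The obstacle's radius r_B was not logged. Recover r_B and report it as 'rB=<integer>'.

m = -6824
d = (-12, 1);  v_rel = (-3, 8),  |v_rel|² = 73
v_rel×d = (-3)·(1) − (8)·(-12) = 93
since m = R²·73 − 93²:  R² = (8649 + -6824) / 73 = 25
R = √25 = 5  ⇒  r_B = 5 − 3 = 2

rB=2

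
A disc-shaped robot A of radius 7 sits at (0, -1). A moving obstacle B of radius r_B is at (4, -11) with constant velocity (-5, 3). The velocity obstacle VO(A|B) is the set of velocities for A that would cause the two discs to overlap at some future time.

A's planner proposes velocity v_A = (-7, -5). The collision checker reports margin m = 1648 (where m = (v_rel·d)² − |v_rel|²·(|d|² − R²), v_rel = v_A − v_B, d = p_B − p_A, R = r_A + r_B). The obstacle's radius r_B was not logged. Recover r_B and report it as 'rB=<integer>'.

m = 1648
d = (4, -10);  v_rel = (-2, -8),  |v_rel|² = 68
v_rel×d = (-2)·(-10) − (-8)·(4) = 52
since m = R²·68 − 52²:  R² = (2704 + 1648) / 68 = 64
R = √64 = 8  ⇒  r_B = 8 − 7 = 1

rB=1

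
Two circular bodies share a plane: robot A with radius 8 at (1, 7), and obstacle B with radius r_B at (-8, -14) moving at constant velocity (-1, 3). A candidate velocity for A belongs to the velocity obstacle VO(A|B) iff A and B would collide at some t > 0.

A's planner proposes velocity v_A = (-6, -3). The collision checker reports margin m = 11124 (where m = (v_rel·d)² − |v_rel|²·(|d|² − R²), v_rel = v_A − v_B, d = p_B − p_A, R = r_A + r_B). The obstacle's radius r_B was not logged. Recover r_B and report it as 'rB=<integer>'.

m = 11124
d = (-9, -21);  v_rel = (-5, -6),  |v_rel|² = 61
v_rel×d = (-5)·(-21) − (-6)·(-9) = 51
since m = R²·61 − 51²:  R² = (2601 + 11124) / 61 = 225
R = √225 = 15  ⇒  r_B = 15 − 8 = 7

rB=7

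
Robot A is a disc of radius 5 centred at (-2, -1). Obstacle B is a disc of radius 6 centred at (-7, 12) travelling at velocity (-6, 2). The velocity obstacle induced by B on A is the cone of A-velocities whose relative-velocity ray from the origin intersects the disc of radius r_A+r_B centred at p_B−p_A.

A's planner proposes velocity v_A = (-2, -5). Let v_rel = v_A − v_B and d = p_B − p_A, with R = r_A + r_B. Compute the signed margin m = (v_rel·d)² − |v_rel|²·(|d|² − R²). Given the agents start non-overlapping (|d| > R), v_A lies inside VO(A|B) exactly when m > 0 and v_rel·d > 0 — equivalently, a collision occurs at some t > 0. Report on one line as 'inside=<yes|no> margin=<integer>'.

d = (-5, 13),  |d|² = 194;  R = 5+6 = 11,  c = 194−11² = 73
v_rel = (4, -7),  |v_rel|² = 65;  v_rel·d = (4)·(-5) + (-7)·(13) = -111
65·t² + 222·t + 73 = 0  ⇒  m = (-111)² − 65·73 = 7576
m = 7576 > 0,  v_rel·d = -111 < 0  ⇒  outside

inside=no margin=7576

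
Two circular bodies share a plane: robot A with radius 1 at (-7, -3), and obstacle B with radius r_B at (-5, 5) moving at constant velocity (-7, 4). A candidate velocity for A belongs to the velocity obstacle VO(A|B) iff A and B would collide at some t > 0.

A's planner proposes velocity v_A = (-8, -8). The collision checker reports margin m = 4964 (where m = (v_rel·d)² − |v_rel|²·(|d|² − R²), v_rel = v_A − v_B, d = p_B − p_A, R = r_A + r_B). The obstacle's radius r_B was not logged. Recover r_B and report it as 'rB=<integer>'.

m = 4964
d = (2, 8);  v_rel = (-1, -12),  |v_rel|² = 145
v_rel×d = (-1)·(8) − (-12)·(2) = 16
since m = R²·145 − 16²:  R² = (256 + 4964) / 145 = 36
R = √36 = 6  ⇒  r_B = 6 − 1 = 5

rB=5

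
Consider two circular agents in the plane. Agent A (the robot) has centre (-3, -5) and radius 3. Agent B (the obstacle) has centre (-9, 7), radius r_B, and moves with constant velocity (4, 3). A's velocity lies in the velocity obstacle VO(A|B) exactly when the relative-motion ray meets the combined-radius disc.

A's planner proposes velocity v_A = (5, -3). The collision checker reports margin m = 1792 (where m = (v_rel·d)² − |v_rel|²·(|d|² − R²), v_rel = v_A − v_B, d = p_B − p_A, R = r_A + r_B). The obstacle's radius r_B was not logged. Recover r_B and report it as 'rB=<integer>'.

m = 1792
d = (-6, 12);  v_rel = (1, -6),  |v_rel|² = 37
v_rel×d = (1)·(12) − (-6)·(-6) = -24
since m = R²·37 − (-24)²:  R² = (576 + 1792) / 37 = 64
R = √64 = 8  ⇒  r_B = 8 − 3 = 5

rB=5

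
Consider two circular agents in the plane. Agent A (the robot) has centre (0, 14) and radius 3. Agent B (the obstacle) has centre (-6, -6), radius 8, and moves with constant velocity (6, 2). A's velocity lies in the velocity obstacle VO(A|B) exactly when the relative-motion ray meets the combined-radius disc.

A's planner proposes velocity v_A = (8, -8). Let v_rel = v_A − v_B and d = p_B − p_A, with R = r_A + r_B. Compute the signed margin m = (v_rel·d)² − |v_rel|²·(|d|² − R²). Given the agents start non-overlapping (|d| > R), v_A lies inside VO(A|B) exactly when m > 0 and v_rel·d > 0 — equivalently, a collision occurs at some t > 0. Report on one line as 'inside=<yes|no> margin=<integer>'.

d = (-6, -20),  |d|² = 436;  R = 3+8 = 11,  c = 436−11² = 315
v_rel = (2, -10),  |v_rel|² = 104;  v_rel·d = (2)·(-6) + (-10)·(-20) = 188
104·t² − 376·t + 315 = 0  ⇒  m = 188² − 104·315 = 2584
m = 2584 > 0,  v_rel·d = 188 > 0  ⇒  inside

inside=yes margin=2584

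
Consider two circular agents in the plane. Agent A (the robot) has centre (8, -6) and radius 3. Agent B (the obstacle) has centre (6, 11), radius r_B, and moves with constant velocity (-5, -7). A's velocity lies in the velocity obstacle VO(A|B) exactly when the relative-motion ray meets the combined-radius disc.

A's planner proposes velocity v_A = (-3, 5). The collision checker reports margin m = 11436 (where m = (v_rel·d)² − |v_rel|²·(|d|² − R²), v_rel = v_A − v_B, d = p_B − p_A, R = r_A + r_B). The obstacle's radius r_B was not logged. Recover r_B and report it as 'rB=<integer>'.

m = 11436
d = (-2, 17);  v_rel = (2, 12),  |v_rel|² = 148
v_rel×d = (2)·(17) − (12)·(-2) = 58
since m = R²·148 − 58²:  R² = (3364 + 11436) / 148 = 100
R = √100 = 10  ⇒  r_B = 10 − 3 = 7

rB=7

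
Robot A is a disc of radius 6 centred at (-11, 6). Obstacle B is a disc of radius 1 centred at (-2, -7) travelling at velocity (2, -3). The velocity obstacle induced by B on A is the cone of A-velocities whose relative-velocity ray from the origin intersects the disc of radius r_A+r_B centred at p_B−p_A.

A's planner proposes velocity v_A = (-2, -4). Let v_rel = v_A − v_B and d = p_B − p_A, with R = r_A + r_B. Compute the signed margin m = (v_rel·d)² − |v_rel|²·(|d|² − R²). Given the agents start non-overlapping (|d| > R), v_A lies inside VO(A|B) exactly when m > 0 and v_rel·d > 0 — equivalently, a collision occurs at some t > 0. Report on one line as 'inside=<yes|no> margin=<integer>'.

d = (9, -13),  |d|² = 250;  R = 6+1 = 7,  c = 250−7² = 201
v_rel = (-4, -1),  |v_rel|² = 17;  v_rel·d = (-4)·(9) + (-1)·(-13) = -23
17·t² + 46·t + 201 = 0  ⇒  m = (-23)² − 17·201 = -2888
m = -2888 < 0,  v_rel·d = -23 < 0  ⇒  outside

inside=no margin=-2888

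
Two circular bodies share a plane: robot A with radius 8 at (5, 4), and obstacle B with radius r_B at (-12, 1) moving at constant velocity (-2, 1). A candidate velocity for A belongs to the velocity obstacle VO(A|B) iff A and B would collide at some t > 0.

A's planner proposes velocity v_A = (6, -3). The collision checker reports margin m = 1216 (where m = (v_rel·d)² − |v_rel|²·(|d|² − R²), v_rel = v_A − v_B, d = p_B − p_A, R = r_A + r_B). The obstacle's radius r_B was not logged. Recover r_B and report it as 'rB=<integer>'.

m = 1216
d = (-17, -3);  v_rel = (8, -4),  |v_rel|² = 80
v_rel×d = (8)·(-3) − (-4)·(-17) = -92
since m = R²·80 − (-92)²:  R² = (8464 + 1216) / 80 = 121
R = √121 = 11  ⇒  r_B = 11 − 8 = 3

rB=3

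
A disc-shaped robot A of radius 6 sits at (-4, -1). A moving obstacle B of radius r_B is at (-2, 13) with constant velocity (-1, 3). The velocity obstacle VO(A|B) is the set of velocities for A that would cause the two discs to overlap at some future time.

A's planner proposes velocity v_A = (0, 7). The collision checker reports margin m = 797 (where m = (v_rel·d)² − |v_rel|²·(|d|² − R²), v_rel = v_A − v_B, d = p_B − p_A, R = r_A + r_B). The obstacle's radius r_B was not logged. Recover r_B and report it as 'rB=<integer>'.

m = 797
d = (2, 14);  v_rel = (1, 4),  |v_rel|² = 17
v_rel×d = (1)·(14) − (4)·(2) = 6
since m = R²·17 − 6²:  R² = (36 + 797) / 17 = 49
R = √49 = 7  ⇒  r_B = 7 − 6 = 1

rB=1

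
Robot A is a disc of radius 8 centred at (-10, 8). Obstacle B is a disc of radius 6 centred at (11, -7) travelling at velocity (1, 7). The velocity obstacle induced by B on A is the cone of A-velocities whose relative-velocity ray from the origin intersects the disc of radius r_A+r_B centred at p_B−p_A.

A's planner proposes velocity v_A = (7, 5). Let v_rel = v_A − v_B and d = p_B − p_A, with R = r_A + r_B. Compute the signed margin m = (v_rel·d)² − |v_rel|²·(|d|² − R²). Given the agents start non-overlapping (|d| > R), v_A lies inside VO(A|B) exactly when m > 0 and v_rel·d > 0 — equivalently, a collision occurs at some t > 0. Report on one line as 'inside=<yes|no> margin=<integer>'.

d = (21, -15),  |d|² = 666;  R = 8+6 = 14,  c = 666−14² = 470
v_rel = (6, -2),  |v_rel|² = 40;  v_rel·d = (6)·(21) + (-2)·(-15) = 156
40·t² − 312·t + 470 = 0  ⇒  m = 156² − 40·470 = 5536
m = 5536 > 0,  v_rel·d = 156 > 0  ⇒  inside

inside=yes margin=5536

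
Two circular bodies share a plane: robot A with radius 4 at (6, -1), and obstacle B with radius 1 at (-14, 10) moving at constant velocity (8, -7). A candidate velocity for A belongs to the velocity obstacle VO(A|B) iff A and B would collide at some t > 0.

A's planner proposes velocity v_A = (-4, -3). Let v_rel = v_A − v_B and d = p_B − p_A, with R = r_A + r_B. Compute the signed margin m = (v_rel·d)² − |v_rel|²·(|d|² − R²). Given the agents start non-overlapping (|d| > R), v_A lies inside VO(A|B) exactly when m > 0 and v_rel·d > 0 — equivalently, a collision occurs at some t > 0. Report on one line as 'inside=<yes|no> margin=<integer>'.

d = (-20, 11),  |d|² = 521;  R = 4+1 = 5,  c = 521−5² = 496
v_rel = (-12, 4),  |v_rel|² = 160;  v_rel·d = (-12)·(-20) + (4)·(11) = 284
160·t² − 568·t + 496 = 0  ⇒  m = 284² − 160·496 = 1296
m = 1296 > 0,  v_rel·d = 284 > 0  ⇒  inside

inside=yes margin=1296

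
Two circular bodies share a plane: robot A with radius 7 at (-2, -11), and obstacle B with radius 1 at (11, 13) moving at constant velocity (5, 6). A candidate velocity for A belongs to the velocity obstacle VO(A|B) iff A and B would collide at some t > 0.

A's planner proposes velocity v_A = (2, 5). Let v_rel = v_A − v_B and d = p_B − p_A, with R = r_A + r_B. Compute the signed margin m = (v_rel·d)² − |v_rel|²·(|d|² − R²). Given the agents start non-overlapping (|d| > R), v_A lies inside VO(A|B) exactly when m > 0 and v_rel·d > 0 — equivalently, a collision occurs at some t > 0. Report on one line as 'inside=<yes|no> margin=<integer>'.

d = (13, 24),  |d|² = 745;  R = 7+1 = 8,  c = 745−8² = 681
v_rel = (-3, -1),  |v_rel|² = 10;  v_rel·d = (-3)·(13) + (-1)·(24) = -63
10·t² + 126·t + 681 = 0  ⇒  m = (-63)² − 10·681 = -2841
m = -2841 < 0,  v_rel·d = -63 < 0  ⇒  outside

inside=no margin=-2841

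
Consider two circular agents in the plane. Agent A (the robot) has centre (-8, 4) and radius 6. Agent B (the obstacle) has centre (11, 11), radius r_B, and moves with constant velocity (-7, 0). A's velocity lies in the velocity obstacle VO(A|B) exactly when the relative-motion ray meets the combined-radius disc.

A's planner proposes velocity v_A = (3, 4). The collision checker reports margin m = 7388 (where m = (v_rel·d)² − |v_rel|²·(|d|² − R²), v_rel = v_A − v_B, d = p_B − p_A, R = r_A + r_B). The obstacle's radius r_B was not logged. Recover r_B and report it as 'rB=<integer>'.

m = 7388
d = (19, 7);  v_rel = (10, 4),  |v_rel|² = 116
v_rel×d = (10)·(7) − (4)·(19) = -6
since m = R²·116 − (-6)²:  R² = (36 + 7388) / 116 = 64
R = √64 = 8  ⇒  r_B = 8 − 6 = 2

rB=2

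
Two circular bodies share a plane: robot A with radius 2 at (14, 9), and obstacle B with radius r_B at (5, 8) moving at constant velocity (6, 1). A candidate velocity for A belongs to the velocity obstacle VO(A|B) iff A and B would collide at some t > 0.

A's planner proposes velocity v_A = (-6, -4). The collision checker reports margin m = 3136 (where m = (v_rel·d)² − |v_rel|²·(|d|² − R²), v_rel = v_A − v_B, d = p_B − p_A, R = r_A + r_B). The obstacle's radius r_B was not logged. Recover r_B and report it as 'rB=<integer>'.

m = 3136
d = (-9, -1);  v_rel = (-12, -5),  |v_rel|² = 169
v_rel×d = (-12)·(-1) − (-5)·(-9) = -33
since m = R²·169 − (-33)²:  R² = (1089 + 3136) / 169 = 25
R = √25 = 5  ⇒  r_B = 5 − 2 = 3

rB=3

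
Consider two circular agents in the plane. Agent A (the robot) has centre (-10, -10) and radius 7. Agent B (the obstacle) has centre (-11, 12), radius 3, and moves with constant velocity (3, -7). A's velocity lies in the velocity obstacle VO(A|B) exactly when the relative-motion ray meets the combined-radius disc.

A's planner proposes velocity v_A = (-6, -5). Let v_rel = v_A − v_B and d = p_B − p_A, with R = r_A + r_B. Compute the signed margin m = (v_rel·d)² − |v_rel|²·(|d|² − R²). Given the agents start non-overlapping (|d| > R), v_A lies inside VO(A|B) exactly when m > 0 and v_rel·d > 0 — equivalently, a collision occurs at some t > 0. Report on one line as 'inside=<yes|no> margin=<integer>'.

d = (-1, 22),  |d|² = 485;  R = 7+3 = 10,  c = 485−10² = 385
v_rel = (-9, 2),  |v_rel|² = 85;  v_rel·d = (-9)·(-1) + (2)·(22) = 53
85·t² − 106·t + 385 = 0  ⇒  m = 53² − 85·385 = -29916
m = -29916 < 0,  v_rel·d = 53 > 0  ⇒  outside

inside=no margin=-29916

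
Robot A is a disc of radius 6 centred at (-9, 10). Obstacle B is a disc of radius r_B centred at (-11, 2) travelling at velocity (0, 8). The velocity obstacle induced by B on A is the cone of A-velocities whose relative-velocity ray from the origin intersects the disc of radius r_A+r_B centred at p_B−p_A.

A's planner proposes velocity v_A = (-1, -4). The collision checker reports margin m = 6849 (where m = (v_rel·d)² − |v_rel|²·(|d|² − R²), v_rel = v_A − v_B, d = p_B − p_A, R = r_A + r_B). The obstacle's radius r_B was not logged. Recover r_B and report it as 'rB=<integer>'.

m = 6849
d = (-2, -8);  v_rel = (-1, -12),  |v_rel|² = 145
v_rel×d = (-1)·(-8) − (-12)·(-2) = -16
since m = R²·145 − (-16)²:  R² = (256 + 6849) / 145 = 49
R = √49 = 7  ⇒  r_B = 7 − 6 = 1

rB=1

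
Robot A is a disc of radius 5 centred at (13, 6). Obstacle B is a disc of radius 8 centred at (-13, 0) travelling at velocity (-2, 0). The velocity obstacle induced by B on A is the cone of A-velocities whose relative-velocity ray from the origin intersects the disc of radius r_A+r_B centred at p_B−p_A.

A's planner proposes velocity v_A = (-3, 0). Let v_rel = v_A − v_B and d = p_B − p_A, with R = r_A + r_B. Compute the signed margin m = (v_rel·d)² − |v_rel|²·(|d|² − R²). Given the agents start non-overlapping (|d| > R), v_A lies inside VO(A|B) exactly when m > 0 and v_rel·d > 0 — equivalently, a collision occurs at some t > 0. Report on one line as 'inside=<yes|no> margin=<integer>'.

d = (-26, -6),  |d|² = 712;  R = 5+8 = 13,  c = 712−13² = 543
v_rel = (-1, 0),  |v_rel|² = 1;  v_rel·d = (-1)·(-26) + (0)·(-6) = 26
1·t² − 52·t + 543 = 0  ⇒  m = 26² − 1·543 = 133
m = 133 > 0,  v_rel·d = 26 > 0  ⇒  inside

inside=yes margin=133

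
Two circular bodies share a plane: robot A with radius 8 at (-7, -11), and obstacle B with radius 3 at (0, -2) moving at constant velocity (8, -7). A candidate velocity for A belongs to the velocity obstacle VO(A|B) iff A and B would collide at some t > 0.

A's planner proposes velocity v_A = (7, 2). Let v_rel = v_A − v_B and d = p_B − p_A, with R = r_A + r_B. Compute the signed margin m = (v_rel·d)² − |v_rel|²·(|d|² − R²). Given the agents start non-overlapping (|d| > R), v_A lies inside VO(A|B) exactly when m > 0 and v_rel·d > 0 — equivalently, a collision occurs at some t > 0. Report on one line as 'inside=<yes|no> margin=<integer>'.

d = (7, 9),  |d|² = 130;  R = 8+3 = 11,  c = 130−11² = 9
v_rel = (-1, 9),  |v_rel|² = 82;  v_rel·d = (-1)·(7) + (9)·(9) = 74
82·t² − 148·t + 9 = 0  ⇒  m = 74² − 82·9 = 4738
m = 4738 > 0,  v_rel·d = 74 > 0  ⇒  inside

inside=yes margin=4738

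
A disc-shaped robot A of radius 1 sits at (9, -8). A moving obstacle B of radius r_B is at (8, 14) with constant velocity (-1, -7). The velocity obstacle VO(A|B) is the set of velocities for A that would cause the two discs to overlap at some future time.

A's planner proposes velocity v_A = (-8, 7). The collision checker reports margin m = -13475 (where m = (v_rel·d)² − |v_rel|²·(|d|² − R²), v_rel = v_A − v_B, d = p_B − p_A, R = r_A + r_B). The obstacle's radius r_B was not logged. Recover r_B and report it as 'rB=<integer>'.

m = -13475
d = (-1, 22);  v_rel = (-7, 14),  |v_rel|² = 245
v_rel×d = (-7)·(22) − (14)·(-1) = -140
since m = R²·245 − (-140)²:  R² = (19600 + -13475) / 245 = 25
R = √25 = 5  ⇒  r_B = 5 − 1 = 4

rB=4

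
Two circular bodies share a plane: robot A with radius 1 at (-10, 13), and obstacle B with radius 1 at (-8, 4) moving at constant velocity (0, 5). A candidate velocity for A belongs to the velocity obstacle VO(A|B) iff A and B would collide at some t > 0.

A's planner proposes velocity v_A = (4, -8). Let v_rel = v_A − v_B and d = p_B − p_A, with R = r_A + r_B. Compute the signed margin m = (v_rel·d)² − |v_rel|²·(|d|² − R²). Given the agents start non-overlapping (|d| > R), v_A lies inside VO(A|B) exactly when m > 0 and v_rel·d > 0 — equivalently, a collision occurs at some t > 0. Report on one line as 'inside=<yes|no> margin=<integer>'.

d = (2, -9),  |d|² = 85;  R = 1+1 = 2,  c = 85−2² = 81
v_rel = (4, -13),  |v_rel|² = 185;  v_rel·d = (4)·(2) + (-13)·(-9) = 125
185·t² − 250·t + 81 = 0  ⇒  m = 125² − 185·81 = 640
m = 640 > 0,  v_rel·d = 125 > 0  ⇒  inside

inside=yes margin=640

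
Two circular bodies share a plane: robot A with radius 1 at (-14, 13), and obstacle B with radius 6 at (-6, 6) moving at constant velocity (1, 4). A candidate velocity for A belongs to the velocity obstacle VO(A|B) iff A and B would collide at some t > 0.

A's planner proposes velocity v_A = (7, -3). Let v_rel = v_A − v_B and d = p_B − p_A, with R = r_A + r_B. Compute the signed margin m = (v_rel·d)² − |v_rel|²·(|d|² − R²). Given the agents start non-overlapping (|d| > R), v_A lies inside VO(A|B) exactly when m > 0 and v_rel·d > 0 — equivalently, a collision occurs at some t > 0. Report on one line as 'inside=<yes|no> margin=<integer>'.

d = (8, -7),  |d|² = 113;  R = 1+6 = 7,  c = 113−7² = 64
v_rel = (6, -7),  |v_rel|² = 85;  v_rel·d = (6)·(8) + (-7)·(-7) = 97
85·t² − 194·t + 64 = 0  ⇒  m = 97² − 85·64 = 3969
m = 3969 > 0,  v_rel·d = 97 > 0  ⇒  inside

inside=yes margin=3969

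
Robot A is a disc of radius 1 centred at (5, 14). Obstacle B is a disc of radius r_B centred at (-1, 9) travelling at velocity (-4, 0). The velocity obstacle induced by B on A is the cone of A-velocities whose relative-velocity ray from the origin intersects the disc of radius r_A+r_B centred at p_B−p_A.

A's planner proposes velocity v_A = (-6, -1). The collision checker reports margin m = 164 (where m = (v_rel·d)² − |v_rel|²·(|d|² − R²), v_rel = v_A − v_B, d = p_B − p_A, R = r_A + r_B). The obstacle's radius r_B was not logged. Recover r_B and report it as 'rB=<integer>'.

m = 164
d = (-6, -5);  v_rel = (-2, -1),  |v_rel|² = 5
v_rel×d = (-2)·(-5) − (-1)·(-6) = 4
since m = R²·5 − 4²:  R² = (16 + 164) / 5 = 36
R = √36 = 6  ⇒  r_B = 6 − 1 = 5

rB=5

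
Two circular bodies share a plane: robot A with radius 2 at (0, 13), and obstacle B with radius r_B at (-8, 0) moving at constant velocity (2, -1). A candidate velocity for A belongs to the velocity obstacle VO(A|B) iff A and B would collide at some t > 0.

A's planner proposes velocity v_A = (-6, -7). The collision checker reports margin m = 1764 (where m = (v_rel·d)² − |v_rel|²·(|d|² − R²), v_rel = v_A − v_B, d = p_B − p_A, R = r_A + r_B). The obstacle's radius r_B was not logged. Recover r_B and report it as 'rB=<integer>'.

m = 1764
d = (-8, -13);  v_rel = (-8, -6),  |v_rel|² = 100
v_rel×d = (-8)·(-13) − (-6)·(-8) = 56
since m = R²·100 − 56²:  R² = (3136 + 1764) / 100 = 49
R = √49 = 7  ⇒  r_B = 7 − 2 = 5

rB=5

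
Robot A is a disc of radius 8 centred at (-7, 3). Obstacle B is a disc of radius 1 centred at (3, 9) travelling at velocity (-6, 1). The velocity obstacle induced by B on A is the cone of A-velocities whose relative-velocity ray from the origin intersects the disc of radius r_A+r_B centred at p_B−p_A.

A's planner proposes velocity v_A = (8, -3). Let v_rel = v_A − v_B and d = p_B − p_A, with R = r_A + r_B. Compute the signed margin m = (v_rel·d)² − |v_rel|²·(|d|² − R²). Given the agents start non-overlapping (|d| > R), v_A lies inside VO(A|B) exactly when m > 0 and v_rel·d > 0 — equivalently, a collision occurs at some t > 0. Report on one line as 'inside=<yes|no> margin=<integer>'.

d = (10, 6),  |d|² = 136;  R = 8+1 = 9,  c = 136−9² = 55
v_rel = (14, -4),  |v_rel|² = 212;  v_rel·d = (14)·(10) + (-4)·(6) = 116
212·t² − 232·t + 55 = 0  ⇒  m = 116² − 212·55 = 1796
m = 1796 > 0,  v_rel·d = 116 > 0  ⇒  inside

inside=yes margin=1796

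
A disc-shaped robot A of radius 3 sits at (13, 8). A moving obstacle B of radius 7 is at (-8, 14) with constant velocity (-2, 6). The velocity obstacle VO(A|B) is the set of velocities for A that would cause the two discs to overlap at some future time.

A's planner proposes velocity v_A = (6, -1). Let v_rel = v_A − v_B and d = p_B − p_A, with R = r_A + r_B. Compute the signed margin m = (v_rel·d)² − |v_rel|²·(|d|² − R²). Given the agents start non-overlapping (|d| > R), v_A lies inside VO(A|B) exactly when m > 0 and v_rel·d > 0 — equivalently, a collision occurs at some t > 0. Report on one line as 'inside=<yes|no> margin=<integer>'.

d = (-21, 6),  |d|² = 477;  R = 3+7 = 10,  c = 477−10² = 377
v_rel = (8, -7),  |v_rel|² = 113;  v_rel·d = (8)·(-21) + (-7)·(6) = -210
113·t² + 420·t + 377 = 0  ⇒  m = (-210)² − 113·377 = 1499
m = 1499 > 0,  v_rel·d = -210 < 0  ⇒  outside

inside=no margin=1499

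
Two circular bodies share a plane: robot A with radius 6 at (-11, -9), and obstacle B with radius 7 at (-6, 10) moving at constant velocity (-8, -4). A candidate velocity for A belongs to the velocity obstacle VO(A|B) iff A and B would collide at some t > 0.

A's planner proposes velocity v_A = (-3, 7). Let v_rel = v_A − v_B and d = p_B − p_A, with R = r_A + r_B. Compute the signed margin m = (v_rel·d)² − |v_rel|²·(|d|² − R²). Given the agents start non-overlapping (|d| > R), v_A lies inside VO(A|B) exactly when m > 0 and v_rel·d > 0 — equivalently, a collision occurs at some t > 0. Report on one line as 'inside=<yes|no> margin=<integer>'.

d = (5, 19),  |d|² = 386;  R = 6+7 = 13,  c = 386−13² = 217
v_rel = (5, 11),  |v_rel|² = 146;  v_rel·d = (5)·(5) + (11)·(19) = 234
146·t² − 468·t + 217 = 0  ⇒  m = 234² − 146·217 = 23074
m = 23074 > 0,  v_rel·d = 234 > 0  ⇒  inside

inside=yes margin=23074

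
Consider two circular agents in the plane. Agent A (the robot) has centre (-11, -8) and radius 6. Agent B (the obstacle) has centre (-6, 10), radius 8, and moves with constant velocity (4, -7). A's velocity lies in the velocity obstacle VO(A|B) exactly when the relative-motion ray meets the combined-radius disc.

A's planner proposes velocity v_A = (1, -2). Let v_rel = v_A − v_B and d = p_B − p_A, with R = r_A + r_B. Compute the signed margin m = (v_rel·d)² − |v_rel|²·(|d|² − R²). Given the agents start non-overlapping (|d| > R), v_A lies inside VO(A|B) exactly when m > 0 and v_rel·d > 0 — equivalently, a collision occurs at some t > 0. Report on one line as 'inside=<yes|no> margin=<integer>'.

d = (5, 18),  |d|² = 349;  R = 6+8 = 14,  c = 349−14² = 153
v_rel = (-3, 5),  |v_rel|² = 34;  v_rel·d = (-3)·(5) + (5)·(18) = 75
34·t² − 150·t + 153 = 0  ⇒  m = 75² − 34·153 = 423
m = 423 > 0,  v_rel·d = 75 > 0  ⇒  inside

inside=yes margin=423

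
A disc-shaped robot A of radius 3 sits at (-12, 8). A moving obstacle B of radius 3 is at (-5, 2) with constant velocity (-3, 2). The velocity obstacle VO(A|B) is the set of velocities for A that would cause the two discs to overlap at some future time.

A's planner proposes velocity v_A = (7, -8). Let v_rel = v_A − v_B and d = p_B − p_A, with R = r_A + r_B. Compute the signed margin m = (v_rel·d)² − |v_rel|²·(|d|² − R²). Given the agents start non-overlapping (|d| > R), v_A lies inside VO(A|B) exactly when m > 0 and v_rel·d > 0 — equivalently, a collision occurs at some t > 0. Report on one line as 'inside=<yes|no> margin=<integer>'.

d = (7, -6),  |d|² = 85;  R = 3+3 = 6,  c = 85−6² = 49
v_rel = (10, -10),  |v_rel|² = 200;  v_rel·d = (10)·(7) + (-10)·(-6) = 130
200·t² − 260·t + 49 = 0  ⇒  m = 130² − 200·49 = 7100
m = 7100 > 0,  v_rel·d = 130 > 0  ⇒  inside

inside=yes margin=7100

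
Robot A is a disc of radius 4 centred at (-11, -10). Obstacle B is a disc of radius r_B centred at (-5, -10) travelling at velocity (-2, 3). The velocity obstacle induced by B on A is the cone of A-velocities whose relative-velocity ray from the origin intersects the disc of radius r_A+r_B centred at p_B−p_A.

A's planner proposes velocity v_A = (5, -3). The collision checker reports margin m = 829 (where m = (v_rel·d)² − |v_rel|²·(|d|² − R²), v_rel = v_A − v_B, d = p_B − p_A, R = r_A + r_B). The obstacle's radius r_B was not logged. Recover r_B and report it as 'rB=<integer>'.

m = 829
d = (6, 0);  v_rel = (7, -6),  |v_rel|² = 85
v_rel×d = (7)·(0) − (-6)·(6) = 36
since m = R²·85 − 36²:  R² = (1296 + 829) / 85 = 25
R = √25 = 5  ⇒  r_B = 5 − 4 = 1

rB=1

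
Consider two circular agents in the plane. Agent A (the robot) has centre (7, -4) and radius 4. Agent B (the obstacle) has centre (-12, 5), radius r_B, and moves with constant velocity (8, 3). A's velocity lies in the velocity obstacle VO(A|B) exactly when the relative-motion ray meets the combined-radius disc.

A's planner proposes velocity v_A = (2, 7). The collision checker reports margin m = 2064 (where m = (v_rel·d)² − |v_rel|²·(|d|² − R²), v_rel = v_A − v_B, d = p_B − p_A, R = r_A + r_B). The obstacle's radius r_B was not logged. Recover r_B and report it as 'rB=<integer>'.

m = 2064
d = (-19, 9);  v_rel = (-6, 4),  |v_rel|² = 52
v_rel×d = (-6)·(9) − (4)·(-19) = 22
since m = R²·52 − 22²:  R² = (484 + 2064) / 52 = 49
R = √49 = 7  ⇒  r_B = 7 − 4 = 3

rB=3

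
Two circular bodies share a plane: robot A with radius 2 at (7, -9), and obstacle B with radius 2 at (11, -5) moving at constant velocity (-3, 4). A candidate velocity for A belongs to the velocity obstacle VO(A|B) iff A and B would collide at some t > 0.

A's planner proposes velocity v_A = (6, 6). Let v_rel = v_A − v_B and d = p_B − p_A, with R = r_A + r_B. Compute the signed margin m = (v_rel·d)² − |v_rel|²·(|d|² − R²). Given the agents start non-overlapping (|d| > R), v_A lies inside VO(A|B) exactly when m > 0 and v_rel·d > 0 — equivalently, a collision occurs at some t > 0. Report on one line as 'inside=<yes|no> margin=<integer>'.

d = (4, 4),  |d|² = 32;  R = 2+2 = 4,  c = 32−4² = 16
v_rel = (9, 2),  |v_rel|² = 85;  v_rel·d = (9)·(4) + (2)·(4) = 44
85·t² − 88·t + 16 = 0  ⇒  m = 44² − 85·16 = 576
m = 576 > 0,  v_rel·d = 44 > 0  ⇒  inside

inside=yes margin=576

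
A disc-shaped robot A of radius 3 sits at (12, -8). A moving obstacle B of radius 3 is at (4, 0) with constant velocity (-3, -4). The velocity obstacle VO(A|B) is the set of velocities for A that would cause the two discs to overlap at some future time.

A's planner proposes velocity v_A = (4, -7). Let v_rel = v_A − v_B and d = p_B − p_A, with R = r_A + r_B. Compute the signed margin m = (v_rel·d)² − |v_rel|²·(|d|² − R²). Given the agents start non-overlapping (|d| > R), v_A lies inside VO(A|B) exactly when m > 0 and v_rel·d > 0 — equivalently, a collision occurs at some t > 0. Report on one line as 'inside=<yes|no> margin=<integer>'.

d = (-8, 8),  |d|² = 128;  R = 3+3 = 6,  c = 128−6² = 92
v_rel = (7, -3),  |v_rel|² = 58;  v_rel·d = (7)·(-8) + (-3)·(8) = -80
58·t² + 160·t + 92 = 0  ⇒  m = (-80)² − 58·92 = 1064
m = 1064 > 0,  v_rel·d = -80 < 0  ⇒  outside

inside=no margin=1064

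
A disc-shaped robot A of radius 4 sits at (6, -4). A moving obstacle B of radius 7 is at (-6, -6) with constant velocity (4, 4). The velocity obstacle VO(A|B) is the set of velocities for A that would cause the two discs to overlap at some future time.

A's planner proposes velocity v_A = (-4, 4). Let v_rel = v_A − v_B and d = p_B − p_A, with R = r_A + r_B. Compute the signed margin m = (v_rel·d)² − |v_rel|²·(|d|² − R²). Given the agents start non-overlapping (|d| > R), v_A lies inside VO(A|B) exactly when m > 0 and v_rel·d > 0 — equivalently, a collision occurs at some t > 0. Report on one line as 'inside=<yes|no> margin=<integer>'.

d = (-12, -2),  |d|² = 148;  R = 4+7 = 11,  c = 148−11² = 27
v_rel = (-8, 0),  |v_rel|² = 64;  v_rel·d = (-8)·(-12) + (0)·(-2) = 96
64·t² − 192·t + 27 = 0  ⇒  m = 96² − 64·27 = 7488
m = 7488 > 0,  v_rel·d = 96 > 0  ⇒  inside

inside=yes margin=7488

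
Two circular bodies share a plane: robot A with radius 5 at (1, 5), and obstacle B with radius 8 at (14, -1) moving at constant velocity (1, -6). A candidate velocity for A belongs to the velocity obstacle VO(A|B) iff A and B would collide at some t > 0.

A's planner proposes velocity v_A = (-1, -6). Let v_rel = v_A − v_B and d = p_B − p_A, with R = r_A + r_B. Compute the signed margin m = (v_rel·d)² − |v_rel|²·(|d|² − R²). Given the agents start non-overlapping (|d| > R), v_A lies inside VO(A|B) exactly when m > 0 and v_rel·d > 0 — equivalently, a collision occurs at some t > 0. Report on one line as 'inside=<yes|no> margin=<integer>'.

d = (13, -6),  |d|² = 205;  R = 5+8 = 13,  c = 205−13² = 36
v_rel = (-2, 0),  |v_rel|² = 4;  v_rel·d = (-2)·(13) + (0)·(-6) = -26
4·t² + 52·t + 36 = 0  ⇒  m = (-26)² − 4·36 = 532
m = 532 > 0,  v_rel·d = -26 < 0  ⇒  outside

inside=no margin=532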